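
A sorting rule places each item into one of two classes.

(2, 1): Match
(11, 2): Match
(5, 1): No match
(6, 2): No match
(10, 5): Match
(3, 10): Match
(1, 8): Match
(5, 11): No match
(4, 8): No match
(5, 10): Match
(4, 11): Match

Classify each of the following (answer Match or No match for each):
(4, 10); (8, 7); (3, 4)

Rule: sum is odd. This holds for each 'Match' example and fails for each 'No match' one.
(4, 10): No match (4+10 = 14).
(8, 7): Match (8+7 = 15).
(3, 4): Match (3+4 = 7).

No match, Match, Match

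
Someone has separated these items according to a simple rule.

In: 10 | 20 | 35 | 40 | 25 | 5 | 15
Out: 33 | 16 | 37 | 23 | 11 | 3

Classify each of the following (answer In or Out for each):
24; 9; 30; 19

Out, Out, In, Out

The classifier is using: multiple of 5.
24 — 24 = 5·4 + 4, hence Out.
9 — 9 = 5·1 + 4, hence Out.
30 — 30 = 5·6, hence In.
19 — 19 = 5·3 + 4, hence Out.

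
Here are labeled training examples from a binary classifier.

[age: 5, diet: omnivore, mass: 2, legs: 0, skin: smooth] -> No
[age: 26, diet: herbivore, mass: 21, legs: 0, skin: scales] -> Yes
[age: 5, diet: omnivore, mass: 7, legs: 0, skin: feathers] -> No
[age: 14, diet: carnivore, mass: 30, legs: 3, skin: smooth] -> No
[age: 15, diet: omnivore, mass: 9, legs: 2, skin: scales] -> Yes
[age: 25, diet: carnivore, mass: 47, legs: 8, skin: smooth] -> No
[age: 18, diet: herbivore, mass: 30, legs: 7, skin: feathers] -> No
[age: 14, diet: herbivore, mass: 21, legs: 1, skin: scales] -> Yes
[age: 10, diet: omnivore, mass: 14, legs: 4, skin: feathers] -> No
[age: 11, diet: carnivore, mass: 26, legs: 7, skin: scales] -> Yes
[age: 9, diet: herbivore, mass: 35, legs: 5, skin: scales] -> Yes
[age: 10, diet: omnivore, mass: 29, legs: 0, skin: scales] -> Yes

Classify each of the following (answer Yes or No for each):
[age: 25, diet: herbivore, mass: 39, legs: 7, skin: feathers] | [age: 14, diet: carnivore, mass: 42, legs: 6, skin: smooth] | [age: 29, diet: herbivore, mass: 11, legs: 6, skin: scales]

No, No, Yes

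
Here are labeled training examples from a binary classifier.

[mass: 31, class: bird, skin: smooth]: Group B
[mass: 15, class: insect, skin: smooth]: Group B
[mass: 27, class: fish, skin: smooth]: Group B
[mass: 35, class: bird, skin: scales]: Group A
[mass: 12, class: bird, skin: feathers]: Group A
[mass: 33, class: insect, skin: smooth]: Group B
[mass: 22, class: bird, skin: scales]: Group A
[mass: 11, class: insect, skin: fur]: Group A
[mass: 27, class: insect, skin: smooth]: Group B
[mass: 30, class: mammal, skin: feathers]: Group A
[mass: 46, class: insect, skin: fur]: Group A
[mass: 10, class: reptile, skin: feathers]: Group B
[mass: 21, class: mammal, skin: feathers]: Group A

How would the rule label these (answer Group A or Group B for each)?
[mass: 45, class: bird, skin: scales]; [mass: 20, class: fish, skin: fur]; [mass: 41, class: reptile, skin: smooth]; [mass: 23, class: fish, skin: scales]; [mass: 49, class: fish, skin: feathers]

Group A, Group A, Group B, Group A, Group A

A rule that fits every label: skin is not smooth AND mass ≥ 11 — true of each 'Group A' example, false of each 'Group B' one.
[mass: 45, class: bird, skin: scales]: skin is scales, mass = 45, has this property → Group A. [mass: 20, class: fish, skin: fur]: skin is fur, mass = 20, has this property → Group A. [mass: 41, class: reptile, skin: smooth]: skin is smooth, mass = 41, does not fit → Group B. [mass: 23, class: fish, skin: scales]: skin is scales, mass = 23, has this property → Group A. [mass: 49, class: fish, skin: feathers]: skin is feathers, mass = 49, has this property → Group A.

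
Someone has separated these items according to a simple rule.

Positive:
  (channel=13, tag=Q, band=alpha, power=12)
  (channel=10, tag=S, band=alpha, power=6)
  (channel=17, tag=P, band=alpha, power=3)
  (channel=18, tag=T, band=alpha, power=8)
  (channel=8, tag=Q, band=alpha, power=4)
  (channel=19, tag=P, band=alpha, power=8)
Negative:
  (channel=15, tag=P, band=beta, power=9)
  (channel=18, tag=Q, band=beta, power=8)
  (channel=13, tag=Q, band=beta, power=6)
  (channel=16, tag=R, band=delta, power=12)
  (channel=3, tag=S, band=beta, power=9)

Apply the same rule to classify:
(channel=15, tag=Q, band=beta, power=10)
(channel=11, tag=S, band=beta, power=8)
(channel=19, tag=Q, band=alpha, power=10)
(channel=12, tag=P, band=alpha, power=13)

Negative, Negative, Positive, Positive

The rule appears to be: band is alpha.
(channel=15, tag=Q, band=beta, power=10): band is beta — fails the rule, so Negative.
(channel=11, tag=S, band=beta, power=8): band is beta — fails the rule, so Negative.
(channel=19, tag=Q, band=alpha, power=10): band is alpha — checks out, so Positive.
(channel=12, tag=P, band=alpha, power=13): band is alpha — checks out, so Positive.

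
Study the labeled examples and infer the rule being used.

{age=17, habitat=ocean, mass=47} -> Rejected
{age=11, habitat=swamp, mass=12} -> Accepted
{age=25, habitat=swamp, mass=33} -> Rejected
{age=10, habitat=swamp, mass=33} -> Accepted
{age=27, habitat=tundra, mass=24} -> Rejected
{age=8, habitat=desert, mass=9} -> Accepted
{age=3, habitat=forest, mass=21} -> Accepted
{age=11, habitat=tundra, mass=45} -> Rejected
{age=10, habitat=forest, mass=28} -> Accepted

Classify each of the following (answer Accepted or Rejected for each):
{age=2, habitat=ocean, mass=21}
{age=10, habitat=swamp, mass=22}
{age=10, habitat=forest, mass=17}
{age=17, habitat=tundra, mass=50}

The distinguishing property — mass ≤ 33 AND age ≤ 11 — holds for all the 'Accepted' cases and none of the 'Rejected' cases.
{age=2, habitat=ocean, mass=21}: mass = 21, age = 2, checks out → Accepted. {age=10, habitat=swamp, mass=22}: mass = 22, age = 10, checks out → Accepted. {age=10, habitat=forest, mass=17}: mass = 17, age = 10, checks out → Accepted. {age=17, habitat=tundra, mass=50}: mass = 50, age = 17, does not satisfy this → Rejected.

Accepted, Accepted, Accepted, Rejected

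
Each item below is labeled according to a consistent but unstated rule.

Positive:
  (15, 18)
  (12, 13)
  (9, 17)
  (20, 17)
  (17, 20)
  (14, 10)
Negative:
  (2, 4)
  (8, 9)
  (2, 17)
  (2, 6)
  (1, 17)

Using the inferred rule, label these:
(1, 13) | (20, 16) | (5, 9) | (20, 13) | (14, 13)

Negative, Positive, Negative, Positive, Positive

The classifier is using: sum ≥ 24.
Negative: (1, 13), since 1+13 = 14. Positive: (20, 16), since 20+16 = 36. Negative: (5, 9), since 5+9 = 14. Positive: (20, 13), since 20+13 = 33. Positive: (14, 13), since 14+13 = 27.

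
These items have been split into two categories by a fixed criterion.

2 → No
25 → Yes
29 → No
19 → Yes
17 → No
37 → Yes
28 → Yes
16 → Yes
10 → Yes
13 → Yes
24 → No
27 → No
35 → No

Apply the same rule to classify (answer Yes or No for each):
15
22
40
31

The distinguishing property — ≡ 1 (mod 3) — holds for all the 'Yes' cases and none of the 'No' cases.
15 — 15 mod 3 = 0, hence No. 22 — 22 mod 3 = 1, hence Yes. 40 — 40 mod 3 = 1, hence Yes. 31 — 31 mod 3 = 1, hence Yes.

No, Yes, Yes, Yes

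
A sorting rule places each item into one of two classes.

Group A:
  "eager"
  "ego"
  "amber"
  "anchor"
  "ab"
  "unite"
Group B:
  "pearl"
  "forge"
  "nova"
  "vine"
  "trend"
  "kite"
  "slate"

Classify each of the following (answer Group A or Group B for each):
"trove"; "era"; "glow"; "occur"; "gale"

Group B, Group A, Group B, Group A, Group B

Comparing the two groups points to one rule — starts with a vowel.
Group B: "trove", since starts with 't'. Group A: "era", since starts with 'e'. Group B: "glow", since starts with 'g'. Group A: "occur", since starts with 'o'. Group B: "gale", since starts with 'g'.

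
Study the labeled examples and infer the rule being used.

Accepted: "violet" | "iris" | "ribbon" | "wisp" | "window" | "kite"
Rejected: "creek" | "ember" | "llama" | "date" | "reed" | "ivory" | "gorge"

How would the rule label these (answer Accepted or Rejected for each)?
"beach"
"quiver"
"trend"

Rule: even length AND contains 'i'. This holds for each 'Accepted' example and fails for each 'Rejected' one.

Rejected, Accepted, Rejected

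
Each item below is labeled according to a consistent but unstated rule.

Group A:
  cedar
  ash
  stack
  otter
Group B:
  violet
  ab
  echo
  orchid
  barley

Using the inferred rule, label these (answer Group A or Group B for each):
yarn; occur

Group B, Group A

Looking at the examples, the only property every 'Group A' case has and every 'Group B' case lacks is: odd length.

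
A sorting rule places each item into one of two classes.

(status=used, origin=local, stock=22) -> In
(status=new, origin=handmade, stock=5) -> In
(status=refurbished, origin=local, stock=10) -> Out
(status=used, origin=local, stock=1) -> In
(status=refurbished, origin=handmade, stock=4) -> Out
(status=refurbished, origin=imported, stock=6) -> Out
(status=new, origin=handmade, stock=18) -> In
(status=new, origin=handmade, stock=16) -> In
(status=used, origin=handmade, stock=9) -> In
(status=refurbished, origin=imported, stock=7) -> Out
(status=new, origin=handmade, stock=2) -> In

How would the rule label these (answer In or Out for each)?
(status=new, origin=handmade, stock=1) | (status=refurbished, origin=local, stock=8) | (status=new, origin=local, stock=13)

In, Out, In

The distinguishing property — status is not refurbished — holds for all the 'In' cases and none of the 'Out' cases.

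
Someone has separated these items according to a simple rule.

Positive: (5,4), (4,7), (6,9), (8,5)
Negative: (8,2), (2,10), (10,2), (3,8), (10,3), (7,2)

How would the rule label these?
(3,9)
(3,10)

The classifier is using: min ≥ 4.
(3,9): Negative (min 3).
(3,10): Negative (min 3).

Negative, Negative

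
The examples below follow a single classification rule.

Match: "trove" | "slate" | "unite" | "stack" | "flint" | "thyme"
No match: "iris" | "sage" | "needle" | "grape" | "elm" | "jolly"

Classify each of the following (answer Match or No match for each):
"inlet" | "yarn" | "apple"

Match, No match, No match

The rule appears to be: contains 't'.
"inlet": has 't' — has this property, so Match. "yarn": no 't' — fails this test, so No match. "apple": no 't' — fails this test, so No match.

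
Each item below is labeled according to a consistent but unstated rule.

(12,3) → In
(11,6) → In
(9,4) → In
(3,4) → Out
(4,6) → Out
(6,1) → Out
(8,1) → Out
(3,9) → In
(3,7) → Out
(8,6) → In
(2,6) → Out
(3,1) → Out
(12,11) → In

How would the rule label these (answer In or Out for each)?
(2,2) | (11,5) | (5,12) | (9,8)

Out, In, In, In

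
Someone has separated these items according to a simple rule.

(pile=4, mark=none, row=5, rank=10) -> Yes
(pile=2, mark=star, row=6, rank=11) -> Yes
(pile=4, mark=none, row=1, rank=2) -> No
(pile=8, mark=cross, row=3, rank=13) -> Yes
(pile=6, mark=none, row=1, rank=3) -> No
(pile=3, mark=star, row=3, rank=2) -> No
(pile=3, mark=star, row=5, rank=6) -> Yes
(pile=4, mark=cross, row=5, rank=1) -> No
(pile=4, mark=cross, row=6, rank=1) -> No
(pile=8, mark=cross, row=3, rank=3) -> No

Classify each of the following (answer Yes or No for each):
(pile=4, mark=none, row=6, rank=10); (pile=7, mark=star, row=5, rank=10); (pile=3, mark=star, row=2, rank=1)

Yes, Yes, No

The pattern is that an item is 'Yes' exactly when: rank ≥ 6.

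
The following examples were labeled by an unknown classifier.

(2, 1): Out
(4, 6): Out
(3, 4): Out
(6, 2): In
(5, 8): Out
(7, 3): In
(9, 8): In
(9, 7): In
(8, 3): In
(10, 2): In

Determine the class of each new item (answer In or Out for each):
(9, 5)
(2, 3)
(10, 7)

In, Out, In

'In' ⟺ first ≥ 6.
(9, 5): first 9 — qualifies, so In. (2, 3): first 2 — fails this test, so Out. (10, 7): first 10 — qualifies, so In.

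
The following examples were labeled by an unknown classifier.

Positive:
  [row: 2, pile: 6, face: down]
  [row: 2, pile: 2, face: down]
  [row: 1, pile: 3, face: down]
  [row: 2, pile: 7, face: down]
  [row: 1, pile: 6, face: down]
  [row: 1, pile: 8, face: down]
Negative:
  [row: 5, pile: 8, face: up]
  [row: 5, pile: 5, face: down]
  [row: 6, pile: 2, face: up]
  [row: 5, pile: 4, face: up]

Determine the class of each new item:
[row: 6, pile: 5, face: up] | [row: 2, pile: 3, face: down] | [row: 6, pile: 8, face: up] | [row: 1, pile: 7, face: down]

'Positive' ⟺ row ≤ 2.
[row: 6, pile: 5, face: up] — row = 6, hence Negative.
[row: 2, pile: 3, face: down] — row = 2, hence Positive.
[row: 6, pile: 8, face: up] — row = 6, hence Negative.
[row: 1, pile: 7, face: down] — row = 1, hence Positive.

Negative, Positive, Negative, Positive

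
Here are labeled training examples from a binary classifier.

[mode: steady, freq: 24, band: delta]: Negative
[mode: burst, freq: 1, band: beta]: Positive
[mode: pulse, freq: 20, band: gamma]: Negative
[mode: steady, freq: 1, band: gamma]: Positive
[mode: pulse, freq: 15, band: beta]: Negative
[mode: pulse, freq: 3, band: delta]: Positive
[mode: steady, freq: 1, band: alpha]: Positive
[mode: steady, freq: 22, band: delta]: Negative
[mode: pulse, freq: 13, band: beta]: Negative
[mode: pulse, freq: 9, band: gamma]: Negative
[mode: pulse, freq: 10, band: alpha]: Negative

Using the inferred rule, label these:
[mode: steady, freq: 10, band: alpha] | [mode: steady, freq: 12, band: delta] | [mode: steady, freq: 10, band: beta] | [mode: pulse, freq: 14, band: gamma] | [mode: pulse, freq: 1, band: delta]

Negative, Negative, Negative, Negative, Positive

The distinguishing property — freq ≤ 3 — holds for all the 'Positive' cases and none of the 'Negative' cases.
[mode: steady, freq: 10, band: alpha] → freq = 10 → Negative.
[mode: steady, freq: 12, band: delta] → freq = 12 → Negative.
[mode: steady, freq: 10, band: beta] → freq = 10 → Negative.
[mode: pulse, freq: 14, band: gamma] → freq = 14 → Negative.
[mode: pulse, freq: 1, band: delta] → freq = 1 → Positive.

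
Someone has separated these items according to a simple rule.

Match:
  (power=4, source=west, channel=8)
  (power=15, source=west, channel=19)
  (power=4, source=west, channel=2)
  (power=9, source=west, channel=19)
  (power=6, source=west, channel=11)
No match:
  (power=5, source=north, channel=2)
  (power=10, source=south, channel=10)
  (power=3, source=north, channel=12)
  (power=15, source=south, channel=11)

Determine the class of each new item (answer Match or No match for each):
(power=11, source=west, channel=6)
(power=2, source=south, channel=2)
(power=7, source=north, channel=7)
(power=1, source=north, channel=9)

The common property of the 'Match' items is: source is west. No 'No match' item has it.
(power=11, source=west, channel=6) — source is west, hence Match.
(power=2, source=south, channel=2) — source is south, hence No match.
(power=7, source=north, channel=7) — source is north, hence No match.
(power=1, source=north, channel=9) — source is north, hence No match.

Match, No match, No match, No match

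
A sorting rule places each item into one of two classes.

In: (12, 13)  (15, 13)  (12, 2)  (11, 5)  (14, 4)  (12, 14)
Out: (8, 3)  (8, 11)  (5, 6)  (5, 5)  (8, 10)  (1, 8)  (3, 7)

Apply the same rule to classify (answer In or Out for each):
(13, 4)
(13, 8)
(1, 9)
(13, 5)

In, In, Out, In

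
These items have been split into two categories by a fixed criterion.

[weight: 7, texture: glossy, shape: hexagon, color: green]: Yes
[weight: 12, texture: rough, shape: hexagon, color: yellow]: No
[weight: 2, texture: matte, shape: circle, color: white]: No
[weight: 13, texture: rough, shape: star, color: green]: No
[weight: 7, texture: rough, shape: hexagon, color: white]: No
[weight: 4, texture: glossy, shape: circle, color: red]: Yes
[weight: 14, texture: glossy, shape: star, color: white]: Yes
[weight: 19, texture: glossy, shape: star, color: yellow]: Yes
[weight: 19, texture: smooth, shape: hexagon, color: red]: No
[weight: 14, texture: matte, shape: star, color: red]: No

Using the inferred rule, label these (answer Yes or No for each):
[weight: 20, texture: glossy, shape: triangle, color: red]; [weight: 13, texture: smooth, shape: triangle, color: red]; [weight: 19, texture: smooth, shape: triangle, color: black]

Yes, No, No

Looking at the examples, the only property every 'Yes' case has and every 'No' case lacks is: texture is glossy.
[weight: 20, texture: glossy, shape: triangle, color: red] → texture is glossy → Yes. [weight: 13, texture: smooth, shape: triangle, color: red] → texture is smooth → No. [weight: 19, texture: smooth, shape: triangle, color: black] → texture is smooth → No.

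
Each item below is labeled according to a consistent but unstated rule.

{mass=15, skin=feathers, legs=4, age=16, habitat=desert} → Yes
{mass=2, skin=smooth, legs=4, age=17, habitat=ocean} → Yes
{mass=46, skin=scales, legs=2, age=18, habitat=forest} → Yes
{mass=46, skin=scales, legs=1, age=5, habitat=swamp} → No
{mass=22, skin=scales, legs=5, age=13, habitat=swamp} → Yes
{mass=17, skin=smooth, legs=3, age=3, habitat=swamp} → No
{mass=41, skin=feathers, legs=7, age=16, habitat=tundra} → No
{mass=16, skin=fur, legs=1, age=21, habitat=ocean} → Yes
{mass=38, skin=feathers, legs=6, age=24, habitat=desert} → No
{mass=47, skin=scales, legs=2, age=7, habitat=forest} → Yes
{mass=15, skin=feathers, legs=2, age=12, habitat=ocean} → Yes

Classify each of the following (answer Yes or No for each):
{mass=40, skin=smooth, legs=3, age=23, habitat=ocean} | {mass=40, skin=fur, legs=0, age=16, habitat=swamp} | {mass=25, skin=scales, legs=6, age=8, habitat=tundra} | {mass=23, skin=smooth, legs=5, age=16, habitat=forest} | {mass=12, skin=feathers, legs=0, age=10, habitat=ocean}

The distinguishing property — legs ≤ 5 AND age ≥ 7 — holds for all the 'Yes' cases and none of the 'No' cases.
{mass=40, skin=smooth, legs=3, age=23, habitat=ocean}: legs = 3, age = 23, matches → Yes. {mass=40, skin=fur, legs=0, age=16, habitat=swamp}: legs = 0, age = 16, matches → Yes. {mass=25, skin=scales, legs=6, age=8, habitat=tundra}: legs = 6, age = 8, fails the rule → No. {mass=23, skin=smooth, legs=5, age=16, habitat=forest}: legs = 5, age = 16, matches → Yes. {mass=12, skin=feathers, legs=0, age=10, habitat=ocean}: legs = 0, age = 10, matches → Yes.

Yes, Yes, No, Yes, Yes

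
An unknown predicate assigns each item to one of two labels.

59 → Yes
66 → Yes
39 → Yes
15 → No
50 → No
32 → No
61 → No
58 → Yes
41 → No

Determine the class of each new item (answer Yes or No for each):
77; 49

Every 'Yes' example satisfies: digit sum ≥ 8. None of the 'No' examples do.
Yes: 77, since digit sum 7+7 = 14. Yes: 49, since digit sum 4+9 = 13.

Yes, Yes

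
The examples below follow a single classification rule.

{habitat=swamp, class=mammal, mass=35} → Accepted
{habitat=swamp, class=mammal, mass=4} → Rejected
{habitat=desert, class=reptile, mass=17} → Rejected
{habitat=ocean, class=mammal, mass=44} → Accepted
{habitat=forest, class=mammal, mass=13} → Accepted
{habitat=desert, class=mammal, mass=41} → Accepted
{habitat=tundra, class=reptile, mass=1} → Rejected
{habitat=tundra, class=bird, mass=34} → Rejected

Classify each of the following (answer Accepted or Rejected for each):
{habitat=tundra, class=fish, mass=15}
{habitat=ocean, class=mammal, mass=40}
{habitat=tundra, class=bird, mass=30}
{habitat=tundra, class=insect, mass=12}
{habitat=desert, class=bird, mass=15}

The pattern is that an item is 'Accepted' exactly when: class is mammal AND mass ≥ 13.
{habitat=tundra, class=fish, mass=15} — class is fish, mass = 15, hence Rejected. {habitat=ocean, class=mammal, mass=40} — class is mammal, mass = 40, hence Accepted. {habitat=tundra, class=bird, mass=30} — class is bird, mass = 30, hence Rejected. {habitat=tundra, class=insect, mass=12} — class is insect, mass = 12, hence Rejected. {habitat=desert, class=bird, mass=15} — class is bird, mass = 15, hence Rejected.

Rejected, Accepted, Rejected, Rejected, Rejected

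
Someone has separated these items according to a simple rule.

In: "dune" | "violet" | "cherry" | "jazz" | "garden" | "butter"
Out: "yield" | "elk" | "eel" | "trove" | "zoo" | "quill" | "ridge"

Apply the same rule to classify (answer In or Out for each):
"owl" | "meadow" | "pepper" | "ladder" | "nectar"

'In' ⟺ even length.

Out, In, In, In, In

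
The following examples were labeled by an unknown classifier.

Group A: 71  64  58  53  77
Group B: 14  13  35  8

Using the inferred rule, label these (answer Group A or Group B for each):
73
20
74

Group A, Group B, Group A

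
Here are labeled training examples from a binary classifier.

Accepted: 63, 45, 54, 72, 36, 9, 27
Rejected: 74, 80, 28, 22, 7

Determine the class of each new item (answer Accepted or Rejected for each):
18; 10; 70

Accepted, Rejected, Rejected

The simplest hypothesis consistent with all the labels is: multiple of 3.
18 → 18 = 3·6 → Accepted.
10 → 10 = 3·3 + 1 → Rejected.
70 → 70 = 3·23 + 1 → Rejected.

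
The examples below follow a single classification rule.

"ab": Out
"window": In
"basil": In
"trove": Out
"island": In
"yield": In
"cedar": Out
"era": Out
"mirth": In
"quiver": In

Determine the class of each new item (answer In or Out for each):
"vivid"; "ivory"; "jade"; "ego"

In, In, Out, Out

Looking at the examples, the only property every 'In' case has and every 'Out' case lacks is: contains 'i'.
"vivid" — has 'i', hence In.
"ivory" — has 'i', hence In.
"jade" — no 'i', hence Out.
"ego" — no 'i', hence Out.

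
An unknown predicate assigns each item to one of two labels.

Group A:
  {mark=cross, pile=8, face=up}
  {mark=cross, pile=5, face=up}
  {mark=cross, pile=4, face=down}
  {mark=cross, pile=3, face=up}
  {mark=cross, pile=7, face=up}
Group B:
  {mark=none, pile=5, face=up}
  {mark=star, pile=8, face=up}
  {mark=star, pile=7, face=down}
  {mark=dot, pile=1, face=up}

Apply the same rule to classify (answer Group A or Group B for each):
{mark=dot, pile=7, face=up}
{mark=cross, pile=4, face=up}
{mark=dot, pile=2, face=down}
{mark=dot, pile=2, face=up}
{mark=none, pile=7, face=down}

Group B, Group A, Group B, Group B, Group B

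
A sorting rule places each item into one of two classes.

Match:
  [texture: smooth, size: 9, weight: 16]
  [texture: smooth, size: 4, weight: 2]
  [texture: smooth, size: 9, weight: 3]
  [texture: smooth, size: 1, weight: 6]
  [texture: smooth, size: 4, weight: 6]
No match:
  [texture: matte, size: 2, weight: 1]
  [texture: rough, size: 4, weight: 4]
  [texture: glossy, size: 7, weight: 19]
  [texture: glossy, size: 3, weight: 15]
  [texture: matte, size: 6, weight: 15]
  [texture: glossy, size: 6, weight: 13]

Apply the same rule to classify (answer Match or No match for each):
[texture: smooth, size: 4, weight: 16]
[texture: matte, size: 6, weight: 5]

The common property of the 'Match' items is: texture is smooth. No 'No match' item has it.
Match: [texture: smooth, size: 4, weight: 16], since texture is smooth. No match: [texture: matte, size: 6, weight: 5], since texture is matte.

Match, No match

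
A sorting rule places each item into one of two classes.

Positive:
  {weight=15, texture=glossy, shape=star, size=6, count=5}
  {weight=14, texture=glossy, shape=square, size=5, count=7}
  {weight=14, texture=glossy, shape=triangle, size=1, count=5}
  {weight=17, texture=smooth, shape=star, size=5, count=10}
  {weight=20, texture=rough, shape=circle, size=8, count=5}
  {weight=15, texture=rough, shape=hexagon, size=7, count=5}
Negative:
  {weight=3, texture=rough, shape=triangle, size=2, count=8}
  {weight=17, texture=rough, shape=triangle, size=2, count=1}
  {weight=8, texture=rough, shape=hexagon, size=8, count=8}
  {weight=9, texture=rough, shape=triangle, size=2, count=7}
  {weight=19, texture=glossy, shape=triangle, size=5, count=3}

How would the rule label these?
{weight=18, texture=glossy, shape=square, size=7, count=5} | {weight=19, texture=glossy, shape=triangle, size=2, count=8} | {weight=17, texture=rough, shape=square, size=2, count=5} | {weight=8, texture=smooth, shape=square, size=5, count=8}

One predicate separates the groups cleanly: weight ≥ 14 AND count ≥ 5.
{weight=18, texture=glossy, shape=square, size=7, count=5}: weight = 18, count = 5, meets the rule → Positive.
{weight=19, texture=glossy, shape=triangle, size=2, count=8}: weight = 19, count = 8, meets the rule → Positive.
{weight=17, texture=rough, shape=square, size=2, count=5}: weight = 17, count = 5, meets the rule → Positive.
{weight=8, texture=smooth, shape=square, size=5, count=8}: weight = 8, count = 8, does not pass → Negative.

Positive, Positive, Positive, Negative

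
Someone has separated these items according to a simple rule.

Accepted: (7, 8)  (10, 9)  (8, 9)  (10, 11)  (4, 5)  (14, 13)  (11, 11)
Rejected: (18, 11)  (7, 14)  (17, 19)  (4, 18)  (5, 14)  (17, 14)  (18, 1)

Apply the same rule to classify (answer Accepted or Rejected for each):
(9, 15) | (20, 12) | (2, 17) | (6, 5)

Rejected, Rejected, Rejected, Accepted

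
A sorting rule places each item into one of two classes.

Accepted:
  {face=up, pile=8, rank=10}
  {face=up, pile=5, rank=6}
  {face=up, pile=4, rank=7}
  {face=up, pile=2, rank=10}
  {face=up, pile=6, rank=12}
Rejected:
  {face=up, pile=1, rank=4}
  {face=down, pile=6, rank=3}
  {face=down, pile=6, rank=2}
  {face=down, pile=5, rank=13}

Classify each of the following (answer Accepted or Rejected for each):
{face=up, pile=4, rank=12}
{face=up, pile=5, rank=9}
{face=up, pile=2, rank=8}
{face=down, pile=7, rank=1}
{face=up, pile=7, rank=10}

One predicate separates the groups cleanly: face is up AND pile ≥ 2.
Accepted: {face=up, pile=4, rank=12}, since face is up, pile = 4.
Accepted: {face=up, pile=5, rank=9}, since face is up, pile = 5.
Accepted: {face=up, pile=2, rank=8}, since face is up, pile = 2.
Rejected: {face=down, pile=7, rank=1}, since face is down, pile = 7.
Accepted: {face=up, pile=7, rank=10}, since face is up, pile = 7.

Accepted, Accepted, Accepted, Rejected, Accepted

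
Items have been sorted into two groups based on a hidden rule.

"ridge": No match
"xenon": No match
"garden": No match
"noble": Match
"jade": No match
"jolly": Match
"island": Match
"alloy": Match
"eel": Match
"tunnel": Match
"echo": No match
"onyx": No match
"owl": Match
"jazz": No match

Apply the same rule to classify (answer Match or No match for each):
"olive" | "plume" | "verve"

Every 'Match' example satisfies: contains 'l'. None of the 'No match' examples do.
"olive" → has 'l' → Match.
"plume" → has 'l' → Match.
"verve" → no 'l' → No match.

Match, Match, No match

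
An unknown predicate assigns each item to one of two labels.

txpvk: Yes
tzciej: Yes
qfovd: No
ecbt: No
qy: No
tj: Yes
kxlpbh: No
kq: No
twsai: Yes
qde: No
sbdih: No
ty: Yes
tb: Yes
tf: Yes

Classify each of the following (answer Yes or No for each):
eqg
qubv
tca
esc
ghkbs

No, No, Yes, No, No

The rule appears to be: starts with 't'.
eqg → starts with 'e' → No. qubv → starts with 'q' → No. tca → starts with 't' → Yes. esc → starts with 'e' → No. ghkbs → starts with 'g' → No.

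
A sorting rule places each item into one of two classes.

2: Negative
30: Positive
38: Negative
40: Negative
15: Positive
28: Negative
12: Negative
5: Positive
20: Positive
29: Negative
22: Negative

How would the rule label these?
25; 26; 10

The distinguishing property — multiple of 5 AND at most 30 — holds for all the 'Positive' cases and none of the 'Negative' cases.
25 — 25 = 5·5, 25 ≤ 30, hence Positive.
26 — 26 = 5·5 + 1, 26 ≤ 30, hence Negative.
10 — 10 = 5·2, 10 ≤ 30, hence Positive.

Positive, Negative, Positive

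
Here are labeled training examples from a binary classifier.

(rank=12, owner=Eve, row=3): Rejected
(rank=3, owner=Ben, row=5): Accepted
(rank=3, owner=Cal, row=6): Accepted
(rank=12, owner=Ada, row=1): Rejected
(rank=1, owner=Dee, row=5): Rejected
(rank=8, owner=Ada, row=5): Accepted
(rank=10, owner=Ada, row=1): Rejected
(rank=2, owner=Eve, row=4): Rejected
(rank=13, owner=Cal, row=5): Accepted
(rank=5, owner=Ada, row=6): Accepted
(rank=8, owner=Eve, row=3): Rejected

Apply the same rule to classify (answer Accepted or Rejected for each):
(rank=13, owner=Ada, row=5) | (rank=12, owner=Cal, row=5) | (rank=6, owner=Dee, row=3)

All 'Accepted' examples share one property — row ≥ 4 AND rank ≥ 3 — and every 'Rejected' example lacks it.
Accepted: (rank=13, owner=Ada, row=5), since row = 5, rank = 13.
Accepted: (rank=12, owner=Cal, row=5), since row = 5, rank = 12.
Rejected: (rank=6, owner=Dee, row=3), since row = 3, rank = 6.

Accepted, Accepted, Rejected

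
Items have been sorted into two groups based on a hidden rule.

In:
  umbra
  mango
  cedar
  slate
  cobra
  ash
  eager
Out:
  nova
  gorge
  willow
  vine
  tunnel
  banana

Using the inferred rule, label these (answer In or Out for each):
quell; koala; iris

Out, In, Out

One predicate separates the groups cleanly: odd length AND contains 'a'.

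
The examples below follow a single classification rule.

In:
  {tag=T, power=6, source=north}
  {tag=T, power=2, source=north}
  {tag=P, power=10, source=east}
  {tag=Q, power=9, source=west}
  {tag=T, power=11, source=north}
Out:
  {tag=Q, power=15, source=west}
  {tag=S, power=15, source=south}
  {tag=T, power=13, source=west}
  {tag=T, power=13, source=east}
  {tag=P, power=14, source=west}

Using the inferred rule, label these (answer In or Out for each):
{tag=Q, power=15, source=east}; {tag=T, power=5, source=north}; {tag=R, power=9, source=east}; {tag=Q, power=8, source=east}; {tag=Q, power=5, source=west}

Out, In, In, In, In

Every 'In' example satisfies: power ≤ 11. None of the 'Out' examples do.
{tag=Q, power=15, source=east}: power = 15, doesn't qualify → Out.
{tag=T, power=5, source=north}: power = 5, checks out → In.
{tag=R, power=9, source=east}: power = 9, checks out → In.
{tag=Q, power=8, source=east}: power = 8, checks out → In.
{tag=Q, power=5, source=west}: power = 5, checks out → In.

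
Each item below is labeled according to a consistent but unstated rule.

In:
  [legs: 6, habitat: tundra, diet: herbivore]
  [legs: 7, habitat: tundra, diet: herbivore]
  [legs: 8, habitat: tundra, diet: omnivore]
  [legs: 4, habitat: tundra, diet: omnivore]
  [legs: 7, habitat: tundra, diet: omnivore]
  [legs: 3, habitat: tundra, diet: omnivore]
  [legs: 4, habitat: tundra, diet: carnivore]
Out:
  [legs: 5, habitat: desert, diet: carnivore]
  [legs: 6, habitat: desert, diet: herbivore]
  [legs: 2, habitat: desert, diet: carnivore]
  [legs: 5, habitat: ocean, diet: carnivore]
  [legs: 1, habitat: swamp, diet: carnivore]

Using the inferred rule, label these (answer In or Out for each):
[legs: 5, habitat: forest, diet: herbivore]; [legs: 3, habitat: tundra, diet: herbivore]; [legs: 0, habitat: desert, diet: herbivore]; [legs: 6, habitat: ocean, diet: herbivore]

All 'In' examples share one property — habitat is tundra — and every 'Out' example lacks it.
[legs: 5, habitat: forest, diet: herbivore] — habitat is forest, hence Out.
[legs: 3, habitat: tundra, diet: herbivore] — habitat is tundra, hence In.
[legs: 0, habitat: desert, diet: herbivore] — habitat is desert, hence Out.
[legs: 6, habitat: ocean, diet: herbivore] — habitat is ocean, hence Out.

Out, In, Out, Out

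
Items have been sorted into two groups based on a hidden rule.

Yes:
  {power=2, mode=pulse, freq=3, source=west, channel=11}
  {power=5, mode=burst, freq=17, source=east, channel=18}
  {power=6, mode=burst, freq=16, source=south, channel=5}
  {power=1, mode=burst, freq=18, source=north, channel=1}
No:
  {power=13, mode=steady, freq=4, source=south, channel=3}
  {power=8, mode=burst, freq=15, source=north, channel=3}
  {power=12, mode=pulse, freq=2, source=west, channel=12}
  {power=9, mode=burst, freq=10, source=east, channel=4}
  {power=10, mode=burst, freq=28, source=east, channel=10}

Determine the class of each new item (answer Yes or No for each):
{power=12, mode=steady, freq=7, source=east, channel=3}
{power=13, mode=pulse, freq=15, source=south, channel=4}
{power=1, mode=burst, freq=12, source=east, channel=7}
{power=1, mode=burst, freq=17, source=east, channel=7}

A rule that fits every label: power ≤ 6 — true of each 'Yes' example, false of each 'No' one.
{power=12, mode=steady, freq=7, source=east, channel=3}: power = 12, does not pass → No. {power=13, mode=pulse, freq=15, source=south, channel=4}: power = 13, does not pass → No. {power=1, mode=burst, freq=12, source=east, channel=7}: power = 1, checks out → Yes. {power=1, mode=burst, freq=17, source=east, channel=7}: power = 1, checks out → Yes.

No, No, Yes, Yes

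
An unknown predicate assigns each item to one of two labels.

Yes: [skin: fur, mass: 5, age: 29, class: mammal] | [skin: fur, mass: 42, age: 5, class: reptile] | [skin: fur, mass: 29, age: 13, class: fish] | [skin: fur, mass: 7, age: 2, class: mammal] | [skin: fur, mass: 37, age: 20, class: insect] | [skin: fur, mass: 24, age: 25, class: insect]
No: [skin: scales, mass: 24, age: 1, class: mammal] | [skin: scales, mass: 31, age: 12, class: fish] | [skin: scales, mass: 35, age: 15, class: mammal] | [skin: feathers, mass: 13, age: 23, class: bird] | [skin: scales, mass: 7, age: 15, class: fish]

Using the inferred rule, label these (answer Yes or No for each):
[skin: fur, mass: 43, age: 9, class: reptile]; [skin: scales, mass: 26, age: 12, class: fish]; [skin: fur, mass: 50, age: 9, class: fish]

Comparing the two groups points to one rule — skin is fur.
[skin: fur, mass: 43, age: 9, class: reptile]: skin is fur, fits → Yes. [skin: scales, mass: 26, age: 12, class: fish]: skin is scales, fails this test → No. [skin: fur, mass: 50, age: 9, class: fish]: skin is fur, fits → Yes.

Yes, No, Yes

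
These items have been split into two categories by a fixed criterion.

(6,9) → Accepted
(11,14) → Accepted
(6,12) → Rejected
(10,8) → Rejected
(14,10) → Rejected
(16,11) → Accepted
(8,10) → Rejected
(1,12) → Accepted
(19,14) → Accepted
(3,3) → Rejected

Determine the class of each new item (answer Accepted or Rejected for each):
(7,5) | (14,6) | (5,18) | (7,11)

Rejected, Rejected, Accepted, Rejected

Every 'Accepted' example satisfies: sum is odd. None of the 'Rejected' examples do.
(7,5): 7+5 = 12, does not satisfy this → Rejected.
(14,6): 14+6 = 20, does not satisfy this → Rejected.
(5,18): 5+18 = 23, matches → Accepted.
(7,11): 7+11 = 18, does not satisfy this → Rejected.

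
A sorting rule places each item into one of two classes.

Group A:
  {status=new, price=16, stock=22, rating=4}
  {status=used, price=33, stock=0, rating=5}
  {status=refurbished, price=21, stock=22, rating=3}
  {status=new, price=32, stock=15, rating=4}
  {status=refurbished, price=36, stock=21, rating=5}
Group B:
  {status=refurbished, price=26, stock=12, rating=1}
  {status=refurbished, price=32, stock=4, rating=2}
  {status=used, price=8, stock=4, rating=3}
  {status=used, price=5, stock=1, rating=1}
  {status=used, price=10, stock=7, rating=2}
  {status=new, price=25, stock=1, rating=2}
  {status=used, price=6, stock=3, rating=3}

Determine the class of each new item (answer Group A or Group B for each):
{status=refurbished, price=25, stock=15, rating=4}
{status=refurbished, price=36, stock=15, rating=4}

Every 'Group A' example satisfies: price ≥ 10 AND rating ≥ 3. None of the 'Group B' examples do.
{status=refurbished, price=25, stock=15, rating=4} — price = 25, rating = 4, hence Group A.
{status=refurbished, price=36, stock=15, rating=4} — price = 36, rating = 4, hence Group A.

Group A, Group A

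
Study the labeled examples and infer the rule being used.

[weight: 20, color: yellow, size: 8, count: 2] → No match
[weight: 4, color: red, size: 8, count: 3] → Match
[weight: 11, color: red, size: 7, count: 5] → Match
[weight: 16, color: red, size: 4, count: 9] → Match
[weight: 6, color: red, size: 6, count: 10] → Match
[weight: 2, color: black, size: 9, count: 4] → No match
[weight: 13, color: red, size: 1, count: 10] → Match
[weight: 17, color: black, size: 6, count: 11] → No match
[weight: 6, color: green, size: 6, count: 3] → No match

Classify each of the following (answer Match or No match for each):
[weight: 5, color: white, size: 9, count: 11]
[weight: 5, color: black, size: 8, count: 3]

Rule: color is red. This holds for each 'Match' example and fails for each 'No match' one.
[weight: 5, color: white, size: 9, count: 11]: No match (color is white).
[weight: 5, color: black, size: 8, count: 3]: No match (color is black).

No match, No match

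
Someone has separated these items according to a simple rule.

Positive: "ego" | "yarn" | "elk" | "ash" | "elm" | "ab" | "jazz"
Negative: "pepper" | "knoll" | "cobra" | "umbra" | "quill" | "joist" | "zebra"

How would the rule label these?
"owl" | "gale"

Positive, Positive

The common property of the 'Positive' items is: length ≤ 4. No 'Negative' item has it.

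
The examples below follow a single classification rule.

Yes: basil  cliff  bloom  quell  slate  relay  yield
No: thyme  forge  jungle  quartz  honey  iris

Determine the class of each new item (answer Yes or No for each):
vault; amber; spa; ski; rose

The common property of the 'Yes' items is: odd length AND contains 'l'. No 'No' item has it.
vault — length 5, has 'l', hence Yes.
amber — length 5, no 'l', hence No.
spa — length 3, no 'l', hence No.
ski — length 3, no 'l', hence No.
rose — length 4, no 'l', hence No.

Yes, No, No, No, No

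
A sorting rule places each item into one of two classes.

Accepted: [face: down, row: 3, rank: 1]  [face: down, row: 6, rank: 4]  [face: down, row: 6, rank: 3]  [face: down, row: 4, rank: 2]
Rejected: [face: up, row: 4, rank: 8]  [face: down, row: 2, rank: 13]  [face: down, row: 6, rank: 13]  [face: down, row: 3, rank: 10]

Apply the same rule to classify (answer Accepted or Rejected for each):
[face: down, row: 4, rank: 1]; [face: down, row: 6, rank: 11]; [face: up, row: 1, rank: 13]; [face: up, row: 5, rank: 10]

Accepted, Rejected, Rejected, Rejected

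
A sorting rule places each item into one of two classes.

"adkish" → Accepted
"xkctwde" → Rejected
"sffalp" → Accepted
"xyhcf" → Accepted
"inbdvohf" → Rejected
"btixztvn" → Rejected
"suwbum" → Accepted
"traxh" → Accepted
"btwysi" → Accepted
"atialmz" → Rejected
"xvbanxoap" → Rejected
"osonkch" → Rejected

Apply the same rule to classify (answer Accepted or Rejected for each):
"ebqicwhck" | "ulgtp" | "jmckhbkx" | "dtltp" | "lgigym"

Every 'Accepted' example satisfies: length ≤ 6. None of the 'Rejected' examples do.
"ebqicwhck": length 9, does not pass → Rejected. "ulgtp": length 5, satisfies this → Accepted. "jmckhbkx": length 8, does not pass → Rejected. "dtltp": length 5, satisfies this → Accepted. "lgigym": length 6, satisfies this → Accepted.

Rejected, Accepted, Rejected, Accepted, Accepted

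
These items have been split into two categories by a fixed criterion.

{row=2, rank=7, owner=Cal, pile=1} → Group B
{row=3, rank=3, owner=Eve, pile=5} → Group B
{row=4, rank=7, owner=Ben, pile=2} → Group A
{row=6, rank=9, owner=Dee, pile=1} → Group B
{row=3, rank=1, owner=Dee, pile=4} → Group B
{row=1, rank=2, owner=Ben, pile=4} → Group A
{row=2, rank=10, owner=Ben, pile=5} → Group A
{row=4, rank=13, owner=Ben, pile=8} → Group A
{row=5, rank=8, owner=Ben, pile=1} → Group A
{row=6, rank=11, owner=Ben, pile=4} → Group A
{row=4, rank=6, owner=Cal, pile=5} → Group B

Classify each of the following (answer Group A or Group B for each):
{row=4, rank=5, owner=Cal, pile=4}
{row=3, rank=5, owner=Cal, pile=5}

Group B, Group B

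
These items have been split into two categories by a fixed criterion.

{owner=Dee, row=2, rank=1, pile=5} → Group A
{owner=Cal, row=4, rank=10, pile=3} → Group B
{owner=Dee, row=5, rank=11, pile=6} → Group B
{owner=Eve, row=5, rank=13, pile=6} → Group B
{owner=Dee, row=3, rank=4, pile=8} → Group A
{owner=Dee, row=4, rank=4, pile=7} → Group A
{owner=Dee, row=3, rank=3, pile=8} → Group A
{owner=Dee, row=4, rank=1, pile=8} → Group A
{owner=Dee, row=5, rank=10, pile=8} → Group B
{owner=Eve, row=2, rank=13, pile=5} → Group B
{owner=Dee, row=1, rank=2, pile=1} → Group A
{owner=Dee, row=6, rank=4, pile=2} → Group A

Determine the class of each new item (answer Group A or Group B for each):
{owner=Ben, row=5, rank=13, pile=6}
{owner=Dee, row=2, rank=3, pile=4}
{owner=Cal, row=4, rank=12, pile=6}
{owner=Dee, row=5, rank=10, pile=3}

Group B, Group A, Group B, Group B

'Group A' ⟺ rank ≤ 4.
{owner=Ben, row=5, rank=13, pile=6}: Group B (rank = 13).
{owner=Dee, row=2, rank=3, pile=4}: Group A (rank = 3).
{owner=Cal, row=4, rank=12, pile=6}: Group B (rank = 12).
{owner=Dee, row=5, rank=10, pile=3}: Group B (rank = 10).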